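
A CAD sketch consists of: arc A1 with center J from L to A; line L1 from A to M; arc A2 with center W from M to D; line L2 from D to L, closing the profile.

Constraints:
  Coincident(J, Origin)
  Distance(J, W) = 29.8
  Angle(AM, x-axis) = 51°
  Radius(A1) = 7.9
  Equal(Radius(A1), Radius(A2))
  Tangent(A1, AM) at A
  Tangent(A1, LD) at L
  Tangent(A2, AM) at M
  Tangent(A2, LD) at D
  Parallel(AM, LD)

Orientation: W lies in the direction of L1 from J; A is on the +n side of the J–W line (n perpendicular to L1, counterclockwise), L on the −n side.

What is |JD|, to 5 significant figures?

30.829

The slot axis is L1's direction at 51.0°, so u = (cos 51.0°, sin 51.0°) = (0.62932, 0.77715) and n = (−sin 51.0°, cos 51.0°) = (-0.77715, 0.62932). J is at the origin and W lies 29.8 along u from J, so W = 29.8·u = (18.754, 23.159). Tangency of A1 to both parallel lines with radius 7.9 puts A and L at J ± 7.9·n: A = (-6.1395, 4.9716), L = (6.1395, -4.9716). Equal radii place M and D the same way about W: M = W + 7.9·n = (12.614, 28.131), D = W − 7.9·n = (24.893, 18.187). Then |JD| = |D − J| = 30.829.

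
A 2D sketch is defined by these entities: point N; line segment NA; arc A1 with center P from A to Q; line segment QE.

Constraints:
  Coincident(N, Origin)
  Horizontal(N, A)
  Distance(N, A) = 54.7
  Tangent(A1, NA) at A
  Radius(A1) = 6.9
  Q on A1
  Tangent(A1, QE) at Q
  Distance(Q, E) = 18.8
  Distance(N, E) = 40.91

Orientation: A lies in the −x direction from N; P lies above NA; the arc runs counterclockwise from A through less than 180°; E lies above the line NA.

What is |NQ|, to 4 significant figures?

49.49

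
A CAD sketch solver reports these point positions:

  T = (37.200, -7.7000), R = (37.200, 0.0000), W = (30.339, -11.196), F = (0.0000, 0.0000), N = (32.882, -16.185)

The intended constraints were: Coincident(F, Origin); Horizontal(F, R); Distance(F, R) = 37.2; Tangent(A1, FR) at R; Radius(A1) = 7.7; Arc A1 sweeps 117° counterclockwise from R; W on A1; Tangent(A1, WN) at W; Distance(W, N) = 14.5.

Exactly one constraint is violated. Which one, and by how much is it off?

Distance(W, N) = 14.5 — off by 8.90.

F = (0.00, 0.00) ✓; F.y = 0.00, R.y = 0.00 ✓; |FR| = 37.20 ✓; ∠(TR, RF) = 90.00° ✓; |TR| = 7.700 ✓; bearing(T→W) − bearing(T→R) = 117.0° ✓; |TW| = 7.700 ✓; ∠(TW, WN) = 89.99° ✓; |WN| = 5.600 ✗.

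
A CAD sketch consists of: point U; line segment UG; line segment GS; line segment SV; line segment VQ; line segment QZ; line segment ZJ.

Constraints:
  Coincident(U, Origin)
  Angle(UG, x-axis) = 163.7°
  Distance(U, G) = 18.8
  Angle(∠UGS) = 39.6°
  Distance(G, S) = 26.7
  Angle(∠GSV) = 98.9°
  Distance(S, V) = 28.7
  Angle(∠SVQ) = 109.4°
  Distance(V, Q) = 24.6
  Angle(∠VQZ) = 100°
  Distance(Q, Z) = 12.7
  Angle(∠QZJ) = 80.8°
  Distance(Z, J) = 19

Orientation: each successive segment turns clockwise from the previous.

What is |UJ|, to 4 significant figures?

9.580

U is at the origin; UG runs at 163.7° with length 18.8, so G = (-18.04, 5.277). ∠UGS = 39.6° gives GS at 23.30° from the x-axis; with |GS| = 26.7, S = (6.478, 15.84). ∠GSV = 98.9° gives SV at -57.80° from the x-axis; with |SV| = 28.7, V = (21.77, -8.448). ∠SVQ = 109.4° gives VQ at -128.4° from the x-axis; with |VQ| = 24.6, Q = (6.491, -27.73). ∠VQZ = 100.0° gives QZ at 151.6° from the x-axis; with |QZ| = 12.7, Z = (-4.680, -21.69). ∠QZJ = 80.8° gives ZJ at 52.40° from the x-axis; with |ZJ| = 19.0, J = (6.913, -6.633). Then |UJ| = |J − U| = 9.580.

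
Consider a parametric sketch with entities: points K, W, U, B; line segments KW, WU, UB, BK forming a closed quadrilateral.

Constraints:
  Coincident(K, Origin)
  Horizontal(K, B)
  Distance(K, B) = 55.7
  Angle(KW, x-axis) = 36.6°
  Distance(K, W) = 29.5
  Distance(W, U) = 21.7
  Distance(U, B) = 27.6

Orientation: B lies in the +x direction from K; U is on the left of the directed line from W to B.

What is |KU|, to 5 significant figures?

50.680

Checks: |WU| = 21.70 ✓; |UB| = 27.60 ✓.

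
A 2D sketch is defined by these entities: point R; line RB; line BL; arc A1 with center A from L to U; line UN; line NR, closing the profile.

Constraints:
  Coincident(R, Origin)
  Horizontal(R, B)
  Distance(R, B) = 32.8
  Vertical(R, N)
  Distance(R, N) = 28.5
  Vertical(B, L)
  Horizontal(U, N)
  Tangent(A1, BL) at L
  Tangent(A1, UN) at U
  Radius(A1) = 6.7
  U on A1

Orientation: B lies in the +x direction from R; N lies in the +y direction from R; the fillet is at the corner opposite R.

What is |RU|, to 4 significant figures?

38.65

R is at the origin; RB is horizontal with |RB| = 32.8 and B on the +x side, so B = (32.80, 0.000). RN is vertical with |RN| = 28.5 and N on the +y side, so N = (0.000, 28.50). The virtual corner opposite R is at (32.80, 28.50). Since A1 is tangent to BL there, AL ⟂ BL and A1 meets UN tangentially, so AU is at right angles to UN, with radius 6.7, so the center A sits 6.7 in from both sides at A = (26.10, 21.80). That places the tangent points at L = (32.80, 21.80) on BL and U = (26.10, 28.50) on UN. Then |RU| = |U − R| = 38.65.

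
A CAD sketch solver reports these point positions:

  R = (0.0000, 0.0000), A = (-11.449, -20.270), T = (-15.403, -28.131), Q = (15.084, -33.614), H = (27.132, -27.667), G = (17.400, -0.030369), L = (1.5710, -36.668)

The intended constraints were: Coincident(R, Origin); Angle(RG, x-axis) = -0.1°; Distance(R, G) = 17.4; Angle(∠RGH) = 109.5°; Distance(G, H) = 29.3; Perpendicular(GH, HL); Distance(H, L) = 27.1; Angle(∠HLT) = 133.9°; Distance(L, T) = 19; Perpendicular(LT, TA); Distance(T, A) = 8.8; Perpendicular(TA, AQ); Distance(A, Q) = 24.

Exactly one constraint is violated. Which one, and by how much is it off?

Distance(A, Q) = 24 — off by 5.70.

R = (0.00, 0.00) ✓; RG at -0.1000° ✓; |RG| = 17.40 ✓; ∠RGH = 109.5° ✓; |GH| = 29.30 ✓; ∠(GH, HL) = 90.00° ✓; |HL| = 27.10 ✓; ∠HLT = 133.9° ✓; |LT| = 19.00 ✓; ∠(LT, TA) = 90.00° ✓; |TA| = 8.799 ✓; ∠(TA, AQ) = 90.00° ✓; |AQ| = 29.70 ✗.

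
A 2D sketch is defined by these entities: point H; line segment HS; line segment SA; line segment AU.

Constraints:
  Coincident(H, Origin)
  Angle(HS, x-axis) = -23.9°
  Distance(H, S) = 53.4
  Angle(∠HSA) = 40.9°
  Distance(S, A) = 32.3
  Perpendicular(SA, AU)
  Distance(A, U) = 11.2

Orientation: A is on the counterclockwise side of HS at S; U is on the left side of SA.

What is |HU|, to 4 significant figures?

25.09

H is at the origin; HS runs at -23.9° with length 53.4, so S = 53.4·(cos -23.9°, sin -23.9°) = (48.82, -21.63). ∠HSA = 40.9°, so SA runs at -23.9° + (180° − 40.9°) = 115.2° from the x-axis; with |SA| = 32.3, A = S + 32.3·(cos 115.2°, sin 115.2°) = (35.07, 7.591). SA is perpendicular to AU; with |AU| = 11.2 on the left of SA, U = A + 11.2·(-0.9048, -0.4258) = (24.93, 2.823). Then |HU| = |U − H| = 25.09.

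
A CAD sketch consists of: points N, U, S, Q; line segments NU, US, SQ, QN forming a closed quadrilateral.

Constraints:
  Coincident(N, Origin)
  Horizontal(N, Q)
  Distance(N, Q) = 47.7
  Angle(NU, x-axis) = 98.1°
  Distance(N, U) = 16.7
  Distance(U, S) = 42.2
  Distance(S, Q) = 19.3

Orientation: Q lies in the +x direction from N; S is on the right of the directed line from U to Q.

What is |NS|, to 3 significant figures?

32.3

N is at the origin; N and Q share the same y with |NQ| = 47.7 and Q in +x, so Q = (47.7, 0). NU runs at 98.1° with |NU| = 16.7, so U = (-2.35, 16.5). S is determined by |US| = 42.2 and |SQ| = 19.3 together: it lies at the intersection of circle(U, 42.2) and circle(Q, 19.3). With |UQ| = 52.7, the foot of the radical line on UQ is 39.7 from U and the perpendicular offset is √(42.2² − 39.7²) = 14.3. Taking the right-of-UQ solution: S = (30.9, -9.47).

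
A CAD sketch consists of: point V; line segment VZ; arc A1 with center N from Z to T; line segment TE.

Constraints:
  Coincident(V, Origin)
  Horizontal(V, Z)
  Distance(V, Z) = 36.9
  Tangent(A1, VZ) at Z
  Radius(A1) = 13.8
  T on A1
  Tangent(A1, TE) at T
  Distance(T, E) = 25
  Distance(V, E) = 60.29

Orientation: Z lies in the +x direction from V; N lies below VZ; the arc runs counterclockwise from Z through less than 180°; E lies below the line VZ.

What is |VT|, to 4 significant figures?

35.38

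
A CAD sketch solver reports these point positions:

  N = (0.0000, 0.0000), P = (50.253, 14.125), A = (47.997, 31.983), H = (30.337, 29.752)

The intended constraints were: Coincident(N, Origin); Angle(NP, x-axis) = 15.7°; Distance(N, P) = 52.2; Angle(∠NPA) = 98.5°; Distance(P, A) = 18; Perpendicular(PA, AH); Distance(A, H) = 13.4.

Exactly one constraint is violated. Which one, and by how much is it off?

Distance(A, H) = 13.4 — off by 4.40.

N = (0.00, 0.00) ✓; NP at 15.70° ✓; |NP| = 52.20 ✓; ∠NPA = 98.50° ✓; |PA| = 18.00 ✓; ∠(PA, AH) = 90.00° ✓; |AH| = 17.80 ✗.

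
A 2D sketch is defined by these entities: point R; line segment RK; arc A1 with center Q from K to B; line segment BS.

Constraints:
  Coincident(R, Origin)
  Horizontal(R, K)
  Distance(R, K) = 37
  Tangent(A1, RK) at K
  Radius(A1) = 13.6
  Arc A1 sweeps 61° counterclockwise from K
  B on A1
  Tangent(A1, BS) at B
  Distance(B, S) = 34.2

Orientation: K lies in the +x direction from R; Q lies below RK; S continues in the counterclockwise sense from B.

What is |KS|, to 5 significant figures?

46.624

R is at the origin; R and K share the same y with |RK| = 37.0 and K on the +x side, so K = (37.000, 0.0000). Tangency of A1 to RK means the radius QK is perpendicular to RK, so Q = K + (0, -13.6) = (37.000, -13.600). On A1, K sits at bearing 90° from Q; a 61° counterclockwise sweep puts B at bearing 151°, so B = Q + 13.6·(cos 151°, sin 151°) = (25.105, -7.0066). Since A1 is tangent to BS there, QB ⟂ BS, so BS runs along (−sin 151°, cos 151°); with |BS| = 34.2, S = (8.5247, -36.919). Then |KS| = |S − K| = 46.624.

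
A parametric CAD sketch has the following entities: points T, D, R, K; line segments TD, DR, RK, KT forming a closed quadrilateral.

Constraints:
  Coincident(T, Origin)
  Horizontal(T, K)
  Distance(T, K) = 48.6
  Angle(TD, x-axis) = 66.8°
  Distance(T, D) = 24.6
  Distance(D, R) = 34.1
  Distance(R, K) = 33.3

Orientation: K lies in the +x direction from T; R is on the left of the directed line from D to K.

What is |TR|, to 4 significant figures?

53.43

Checks: |DR| = 34.10 ✓; |RK| = 33.30 ✓.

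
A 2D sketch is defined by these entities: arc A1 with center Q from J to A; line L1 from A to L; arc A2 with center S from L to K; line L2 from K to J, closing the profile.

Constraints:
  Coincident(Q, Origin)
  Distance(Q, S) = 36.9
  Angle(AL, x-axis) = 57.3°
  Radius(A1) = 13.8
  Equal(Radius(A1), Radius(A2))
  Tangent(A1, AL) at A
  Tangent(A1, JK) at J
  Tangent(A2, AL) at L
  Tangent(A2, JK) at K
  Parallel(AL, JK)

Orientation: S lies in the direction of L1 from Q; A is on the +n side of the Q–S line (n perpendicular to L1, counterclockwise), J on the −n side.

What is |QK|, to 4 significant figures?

39.40

Tangency of A1 to both parallel lines with radius 13.8 puts A and J at Q ± 13.8·n: A = (-11.61, 7.455), J = (11.61, -7.455). Equal radii place L and K the same way about S: L = S + 13.8·n = (8.322, 38.51), K = S − 13.8·n = (31.55, 23.60). Then |QK| = |K − Q| = 39.40.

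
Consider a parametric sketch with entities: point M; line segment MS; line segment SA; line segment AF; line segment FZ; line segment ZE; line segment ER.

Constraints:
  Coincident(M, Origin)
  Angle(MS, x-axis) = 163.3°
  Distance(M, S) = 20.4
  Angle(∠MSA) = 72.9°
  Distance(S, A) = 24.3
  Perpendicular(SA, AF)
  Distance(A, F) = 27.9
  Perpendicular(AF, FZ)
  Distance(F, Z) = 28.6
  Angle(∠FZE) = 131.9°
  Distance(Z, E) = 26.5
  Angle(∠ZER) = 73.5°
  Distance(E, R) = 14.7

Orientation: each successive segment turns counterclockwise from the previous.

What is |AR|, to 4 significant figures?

33.07

∠FZE = 131.9° gives ZE at 138.5° from the x-axis; with |ZE| = 26.5, E = (-11.52, 27.92). ∠ZER = 73.5° gives ER at -115.0° from the x-axis; with |ER| = 14.7, R = (-17.73, 14.59). Then |AR| = |R − A| = 33.07.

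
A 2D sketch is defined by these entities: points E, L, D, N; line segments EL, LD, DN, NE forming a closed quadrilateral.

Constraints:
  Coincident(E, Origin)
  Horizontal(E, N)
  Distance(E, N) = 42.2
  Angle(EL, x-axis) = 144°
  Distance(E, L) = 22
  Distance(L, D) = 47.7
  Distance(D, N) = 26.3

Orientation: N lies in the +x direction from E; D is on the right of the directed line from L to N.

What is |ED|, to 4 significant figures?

25.70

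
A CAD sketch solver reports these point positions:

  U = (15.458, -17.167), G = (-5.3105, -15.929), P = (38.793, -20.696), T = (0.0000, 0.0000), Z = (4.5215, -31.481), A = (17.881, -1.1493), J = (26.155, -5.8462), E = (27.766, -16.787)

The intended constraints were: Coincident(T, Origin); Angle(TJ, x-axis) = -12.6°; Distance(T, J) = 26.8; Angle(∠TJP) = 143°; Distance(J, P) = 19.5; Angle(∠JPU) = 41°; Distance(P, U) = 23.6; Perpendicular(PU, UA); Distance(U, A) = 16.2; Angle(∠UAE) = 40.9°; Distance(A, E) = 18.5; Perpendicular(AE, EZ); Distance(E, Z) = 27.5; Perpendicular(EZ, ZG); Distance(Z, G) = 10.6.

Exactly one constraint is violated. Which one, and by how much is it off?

Distance(Z, G) = 10.6 — off by 7.80.

T = (0.00, 0.00) ✓; TJ at -12.60° ✓; |TJ| = 26.80 ✓; ∠TJP = 143.0° ✓; |JP| = 19.50 ✓; ∠JPU = 41.00° ✓; |PU| = 23.60 ✓; ∠(PU, UA) = 90.00° ✓; |UA| = 16.20 ✓; ∠UAE = 40.90° ✓; |AE| = 18.50 ✓; ∠(AE, EZ) = 90.00° ✓; |EZ| = 27.50 ✓; ∠(EZ, ZG) = 90.00° ✓; |ZG| = 18.40 ✗.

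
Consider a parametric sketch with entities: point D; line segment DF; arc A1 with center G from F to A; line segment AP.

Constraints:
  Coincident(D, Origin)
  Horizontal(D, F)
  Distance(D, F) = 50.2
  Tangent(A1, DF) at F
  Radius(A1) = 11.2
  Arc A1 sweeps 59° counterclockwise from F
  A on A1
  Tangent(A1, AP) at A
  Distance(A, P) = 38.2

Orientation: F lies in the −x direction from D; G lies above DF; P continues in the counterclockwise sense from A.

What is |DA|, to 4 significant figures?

40.96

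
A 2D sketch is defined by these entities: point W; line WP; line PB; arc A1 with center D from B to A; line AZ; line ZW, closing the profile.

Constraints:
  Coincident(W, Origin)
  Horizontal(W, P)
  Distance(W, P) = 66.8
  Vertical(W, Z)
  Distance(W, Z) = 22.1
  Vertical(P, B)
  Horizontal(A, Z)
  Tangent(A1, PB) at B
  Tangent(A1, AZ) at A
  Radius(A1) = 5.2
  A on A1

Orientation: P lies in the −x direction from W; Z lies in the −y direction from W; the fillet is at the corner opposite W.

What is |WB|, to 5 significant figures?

68.905

The virtual corner opposite W is at (-66.800, -22.100). Since A1 is tangent to PB there, DB ⟂ PB and A1 meets AZ tangentially, so DA is at right angles to AZ, with radius 5.2, so the center D sits 5.2 in from both sides at D = (-61.600, -16.900). That places the tangent points at B = (-66.800, -16.900) on PB and A = (-61.600, -22.100) on AZ. Then |WB| = |B − W| = 68.905.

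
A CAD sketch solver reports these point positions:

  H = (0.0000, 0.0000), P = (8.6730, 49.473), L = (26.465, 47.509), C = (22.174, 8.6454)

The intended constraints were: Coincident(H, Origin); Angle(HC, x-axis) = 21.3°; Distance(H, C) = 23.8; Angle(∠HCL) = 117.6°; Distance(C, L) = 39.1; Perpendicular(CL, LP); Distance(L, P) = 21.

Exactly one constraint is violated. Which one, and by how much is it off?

Distance(L, P) = 21 — off by 3.10.

H = (0.00, 0.00) ✓; HC at 21.30° ✓; |HC| = 23.80 ✓; ∠HCL = 117.6° ✓; |CL| = 39.10 ✓; ∠(CL, LP) = 90.00° ✓; |LP| = 17.90 ✗.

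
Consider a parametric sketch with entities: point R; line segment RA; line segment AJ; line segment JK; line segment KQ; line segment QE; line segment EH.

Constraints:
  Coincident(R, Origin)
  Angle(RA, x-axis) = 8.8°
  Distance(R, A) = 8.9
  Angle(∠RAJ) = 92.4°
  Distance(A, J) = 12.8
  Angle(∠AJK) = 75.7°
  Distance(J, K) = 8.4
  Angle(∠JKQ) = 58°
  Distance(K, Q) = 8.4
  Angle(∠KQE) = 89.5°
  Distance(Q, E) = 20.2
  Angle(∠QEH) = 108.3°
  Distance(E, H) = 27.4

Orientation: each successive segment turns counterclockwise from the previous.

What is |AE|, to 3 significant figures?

22.9

∠JKQ = 58.0° gives KQ at -37.3° from the x-axis; with |KQ| = 8.4, Q = (6.19, 6.02). ∠KQE = 89.5° gives QE at 53.2° from the x-axis; with |QE| = 20.2, E = (18.3, 22.2). Then |AE| = |E − A| = 22.9.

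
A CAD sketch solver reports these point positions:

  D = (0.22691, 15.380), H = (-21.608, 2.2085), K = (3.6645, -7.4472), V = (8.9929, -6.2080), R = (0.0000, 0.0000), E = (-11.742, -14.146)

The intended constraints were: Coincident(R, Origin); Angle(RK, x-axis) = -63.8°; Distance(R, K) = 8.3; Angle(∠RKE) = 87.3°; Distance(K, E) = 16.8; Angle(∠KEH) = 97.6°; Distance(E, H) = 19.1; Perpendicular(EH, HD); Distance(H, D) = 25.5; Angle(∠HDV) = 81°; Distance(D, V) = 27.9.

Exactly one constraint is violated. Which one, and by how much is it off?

Distance(D, V) = 27.9 — off by 4.60.

R = (0.00, 0.00) ✓; RK at -63.80° ✓; |RK| = 8.300 ✓; ∠RKE = 87.30° ✓; |KE| = 16.80 ✓; ∠KEH = 97.60° ✓; |EH| = 19.10 ✓; ∠(EH, HD) = 90.00° ✓; |HD| = 25.50 ✓; ∠HDV = 81.00° ✓; |DV| = 23.30 ✗.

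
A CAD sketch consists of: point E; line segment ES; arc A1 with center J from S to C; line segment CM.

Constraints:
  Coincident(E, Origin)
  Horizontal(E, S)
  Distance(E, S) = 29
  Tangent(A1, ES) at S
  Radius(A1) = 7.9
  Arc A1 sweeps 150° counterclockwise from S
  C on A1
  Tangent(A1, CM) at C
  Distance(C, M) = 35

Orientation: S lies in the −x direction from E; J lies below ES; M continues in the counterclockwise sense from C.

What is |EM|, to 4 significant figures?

32.35

On A1, S sits at bearing 90° from J; a 150° counterclockwise sweep puts C at bearing 240°, so C = J + 7.9·(cos 240°, sin 240°) = (-32.95, -14.74). The tangent condition forces JC to be normal to CM, so CM runs along (−sin 240°, cos 240°); with |CM| = 35.0, M = (-2.639, -32.24). Then |EM| = |M − E| = 32.35.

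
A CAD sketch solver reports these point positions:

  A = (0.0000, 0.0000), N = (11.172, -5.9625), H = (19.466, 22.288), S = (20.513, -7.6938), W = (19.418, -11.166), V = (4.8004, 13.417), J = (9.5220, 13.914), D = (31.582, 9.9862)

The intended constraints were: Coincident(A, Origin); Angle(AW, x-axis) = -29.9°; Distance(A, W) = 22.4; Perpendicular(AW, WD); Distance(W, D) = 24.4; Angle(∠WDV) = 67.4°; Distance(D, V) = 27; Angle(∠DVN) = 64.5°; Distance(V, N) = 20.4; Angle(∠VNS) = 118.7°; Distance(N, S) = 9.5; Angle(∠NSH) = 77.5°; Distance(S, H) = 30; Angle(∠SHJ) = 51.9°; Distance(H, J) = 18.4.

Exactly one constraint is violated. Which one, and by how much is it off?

Distance(H, J) = 18.4 — off by 5.40.

A = (0.00, 0.00) ✓; AW at -29.90° ✓; |AW| = 22.40 ✓; ∠(AW, WD) = 90.00° ✓; |WD| = 24.40 ✓; ∠WDV = 67.40° ✓; |DV| = 27.00 ✓; ∠DVN = 64.50° ✓; |VN| = 20.40 ✓; ∠VNS = 118.7° ✓; |NS| = 9.500 ✓; ∠NSH = 77.50° ✓; |SH| = 30.00 ✓; ∠SHJ = 51.90° ✓; |HJ| = 13.00 ✗.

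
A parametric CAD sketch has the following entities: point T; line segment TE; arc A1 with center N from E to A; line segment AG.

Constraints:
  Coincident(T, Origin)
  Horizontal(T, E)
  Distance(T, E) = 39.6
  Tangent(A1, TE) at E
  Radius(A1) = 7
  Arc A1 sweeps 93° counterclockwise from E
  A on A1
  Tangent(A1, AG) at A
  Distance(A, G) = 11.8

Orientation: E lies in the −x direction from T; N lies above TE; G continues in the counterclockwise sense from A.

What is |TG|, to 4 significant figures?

38.35

T is at the origin; TE is horizontal with |TE| = 39.6 and E on the −x side, so E = (-39.60, 0.000). The tangent condition forces NE to be normal to TE, so N = E + (0, 7) = (-39.60, 7.000). On A1, E sits at bearing -90° from N; a 93° counterclockwise sweep puts A at bearing 3°, so A = N + 7.0·(cos 3°, sin 3°) = (-32.61, 7.366). Tangency of A1 to AG means the radius NA is perpendicular to AG, so AG runs along (−sin 3°, cos 3°); with |AG| = 11.8, G = (-33.23, 19.15). Then |TG| = |G − T| = 38.35.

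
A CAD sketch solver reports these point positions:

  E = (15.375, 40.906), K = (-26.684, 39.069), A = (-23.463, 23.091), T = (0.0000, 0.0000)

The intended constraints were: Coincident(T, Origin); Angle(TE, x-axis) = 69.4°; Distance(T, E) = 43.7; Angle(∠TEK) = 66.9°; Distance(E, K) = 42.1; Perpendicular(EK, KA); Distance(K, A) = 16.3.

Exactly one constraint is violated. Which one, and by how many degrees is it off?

Perpendicular(EK, KA) — off by 8.90°.

T = (0.00, 0.00) ✓; TE at 69.40° ✓; |TE| = 43.70 ✓; ∠TEK = 66.90° ✓; |EK| = 42.10 ✓; ∠(EK, KA) = 98.90° ✗; |KA| = 16.30 ✓.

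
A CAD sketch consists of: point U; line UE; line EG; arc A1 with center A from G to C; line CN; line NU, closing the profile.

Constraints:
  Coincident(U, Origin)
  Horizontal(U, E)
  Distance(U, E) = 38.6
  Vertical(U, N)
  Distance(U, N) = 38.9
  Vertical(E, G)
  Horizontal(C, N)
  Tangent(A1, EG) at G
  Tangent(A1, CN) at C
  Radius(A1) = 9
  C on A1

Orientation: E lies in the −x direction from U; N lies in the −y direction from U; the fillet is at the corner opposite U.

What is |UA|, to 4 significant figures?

42.07

U is at the origin; UE is horizontal with |UE| = 38.6 and E on the −x side, so E = (-38.60, 0.000). UN is vertical with |UN| = 38.9 and N on the −y side, so N = (0.000, -38.90). The virtual corner opposite U is at (-38.60, -38.90). A1 meets EG tangentially, so AG is at right angles to EG and since A1 is tangent to CN there, AC ⟂ CN, with radius 9.0, so the center A sits 9.0 in from both sides at A = (-29.60, -29.90). Then |UA| = |A − U| = 42.07.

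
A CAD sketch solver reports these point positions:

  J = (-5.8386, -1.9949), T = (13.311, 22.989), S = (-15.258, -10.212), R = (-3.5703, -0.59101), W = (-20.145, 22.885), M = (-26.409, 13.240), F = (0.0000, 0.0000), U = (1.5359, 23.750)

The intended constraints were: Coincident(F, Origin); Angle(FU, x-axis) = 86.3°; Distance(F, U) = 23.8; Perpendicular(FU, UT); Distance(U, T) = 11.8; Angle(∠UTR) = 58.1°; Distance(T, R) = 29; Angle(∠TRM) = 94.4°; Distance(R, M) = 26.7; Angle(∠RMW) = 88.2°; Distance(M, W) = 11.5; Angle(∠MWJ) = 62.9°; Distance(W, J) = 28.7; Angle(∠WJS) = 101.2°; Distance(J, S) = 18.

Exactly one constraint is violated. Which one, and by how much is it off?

Distance(J, S) = 18 — off by 5.50.

F = (0.00, 0.00) ✓; FU at 86.30° ✓; |FU| = 23.80 ✓; ∠(FU, UT) = 90.00° ✓; |UT| = 11.80 ✓; ∠UTR = 58.10° ✓; |TR| = 29.00 ✓; ∠TRM = 94.40° ✓; |RM| = 26.70 ✓; ∠RMW = 88.20° ✓; |MW| = 11.50 ✓; ∠MWJ = 62.90° ✓; |WJ| = 28.70 ✓; ∠WJS = 101.2° ✓; |JS| = 12.50 ✗.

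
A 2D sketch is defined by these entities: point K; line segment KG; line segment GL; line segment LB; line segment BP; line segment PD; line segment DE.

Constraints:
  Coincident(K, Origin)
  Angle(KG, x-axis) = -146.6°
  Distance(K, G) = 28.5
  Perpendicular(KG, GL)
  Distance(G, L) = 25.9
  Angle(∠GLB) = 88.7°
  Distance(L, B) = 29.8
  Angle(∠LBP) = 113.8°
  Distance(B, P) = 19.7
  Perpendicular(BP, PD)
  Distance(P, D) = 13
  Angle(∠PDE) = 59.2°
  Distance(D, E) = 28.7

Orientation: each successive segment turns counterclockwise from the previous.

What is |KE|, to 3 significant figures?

30.5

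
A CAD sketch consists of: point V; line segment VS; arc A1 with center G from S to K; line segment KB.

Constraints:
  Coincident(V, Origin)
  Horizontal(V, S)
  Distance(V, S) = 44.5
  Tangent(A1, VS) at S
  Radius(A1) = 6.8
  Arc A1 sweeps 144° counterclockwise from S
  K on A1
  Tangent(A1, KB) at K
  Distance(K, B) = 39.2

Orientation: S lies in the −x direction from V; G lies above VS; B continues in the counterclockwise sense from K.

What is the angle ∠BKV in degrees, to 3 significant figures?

161°

V is at the origin; V and S share the same y with |VS| = 44.5 and S on the −x side, so S = (-44.5, 0.00). The tangent condition forces GS to be normal to VS, so G = S + (0, 6.8) = (-44.5, 6.80). On A1, S sits at bearing -90° from G; a 144° counterclockwise sweep puts K at bearing 54°, so K = G + 6.8·(cos 54°, sin 54°) = (-40.5, 12.3). A1 meets KB tangentially, so GK is at right angles to KB, so KB runs along (−sin 54°, cos 54°); with |KB| = 39.2, B = (-72.2, 35.3). Then cos ∠BKV = KB·KV / (|KB||KV|), giving 161°.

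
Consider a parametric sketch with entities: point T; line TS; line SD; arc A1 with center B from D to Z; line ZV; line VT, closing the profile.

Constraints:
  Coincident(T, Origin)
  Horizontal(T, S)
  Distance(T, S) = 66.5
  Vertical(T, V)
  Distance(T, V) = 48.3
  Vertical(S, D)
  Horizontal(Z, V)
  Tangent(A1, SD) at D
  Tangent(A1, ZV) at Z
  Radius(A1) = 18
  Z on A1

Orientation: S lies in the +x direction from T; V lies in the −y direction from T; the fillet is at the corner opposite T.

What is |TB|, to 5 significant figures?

57.187

TV is vertical with |TV| = 48.3 and V on the −y side, so V = (0.0000, -48.300). The virtual corner opposite T is at (66.500, -48.300). Tangency of A1 to SD means the radius BD is perpendicular to SD and the tangent condition forces BZ to be normal to ZV, with radius 18.0, so the center B sits 18.0 in from both sides at B = (48.500, -30.300). Then |TB| = |B − T| = 57.187.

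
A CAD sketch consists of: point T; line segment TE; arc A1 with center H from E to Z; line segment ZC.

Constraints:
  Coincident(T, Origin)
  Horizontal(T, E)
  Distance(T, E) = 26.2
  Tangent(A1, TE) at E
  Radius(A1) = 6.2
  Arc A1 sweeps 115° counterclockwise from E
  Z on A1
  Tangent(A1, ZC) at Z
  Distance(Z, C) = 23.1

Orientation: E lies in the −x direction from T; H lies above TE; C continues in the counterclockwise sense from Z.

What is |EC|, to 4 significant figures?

30.04

T is at the origin; T and E share the same y with |TE| = 26.2 and E on the −x side, so E = (-26.20, 0.000). Tangency of A1 to TE means the radius HE is perpendicular to TE, so H = E + (0, 6.2) = (-26.20, 6.200). On A1, E sits at bearing -90° from H; a 115° counterclockwise sweep puts Z at bearing 25°, so Z = H + 6.2·(cos 25°, sin 25°) = (-20.58, 8.820). A1 meets ZC tangentially, so HZ is at right angles to ZC, so ZC runs along (−sin 25°, cos 25°); with |ZC| = 23.1, C = (-30.34, 29.76). Then |EC| = |C − E| = 30.04.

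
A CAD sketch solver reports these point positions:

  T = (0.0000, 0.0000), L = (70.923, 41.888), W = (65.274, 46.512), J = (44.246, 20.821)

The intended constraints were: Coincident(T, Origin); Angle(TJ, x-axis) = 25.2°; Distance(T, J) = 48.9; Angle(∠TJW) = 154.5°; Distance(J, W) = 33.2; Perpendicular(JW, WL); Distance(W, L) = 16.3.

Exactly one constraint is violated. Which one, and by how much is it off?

Distance(W, L) = 16.3 — off by 9.00.

T = (0.00, 0.00) ✓; TJ at 25.20° ✓; |TJ| = 48.90 ✓; ∠TJW = 154.5° ✓; |JW| = 33.20 ✓; ∠(JW, WL) = 90.00° ✓; |WL| = 7.300 ✗.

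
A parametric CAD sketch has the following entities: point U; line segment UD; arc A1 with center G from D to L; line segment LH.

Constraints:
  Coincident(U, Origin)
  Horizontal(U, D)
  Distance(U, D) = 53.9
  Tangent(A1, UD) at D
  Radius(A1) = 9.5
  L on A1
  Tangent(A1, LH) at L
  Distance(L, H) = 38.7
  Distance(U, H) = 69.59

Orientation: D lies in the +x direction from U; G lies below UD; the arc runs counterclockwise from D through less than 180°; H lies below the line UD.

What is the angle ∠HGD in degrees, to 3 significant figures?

173°

U is at the origin; U and D share the same y with |UD| = 53.9 and D on the +x side, so D = (53.9, 0.00). Since A1 is tangent to UD there, GD ⟂ UD, so G = D + (0, -9.5) = (53.9, -9.50). Since GL ⟂ LH (tangency), |GH| = √(9.5² + 38.7²) = 39.8 regardless of where L sits on A1. So H lies on both circle(U, 69.59) and circle(G, 39.8); the below-UD intersection is H = (49.3, -49.1). L is the foot of the tangent from H: L = (44.5, -10.7).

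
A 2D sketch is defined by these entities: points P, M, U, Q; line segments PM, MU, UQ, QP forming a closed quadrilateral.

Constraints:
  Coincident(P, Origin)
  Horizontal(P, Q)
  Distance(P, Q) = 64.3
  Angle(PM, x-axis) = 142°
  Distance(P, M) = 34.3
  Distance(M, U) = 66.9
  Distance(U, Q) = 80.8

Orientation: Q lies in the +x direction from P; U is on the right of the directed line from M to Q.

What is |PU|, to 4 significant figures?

42.23

Checks: |MU| = 66.90 ✓; |UQ| = 80.80 ✓.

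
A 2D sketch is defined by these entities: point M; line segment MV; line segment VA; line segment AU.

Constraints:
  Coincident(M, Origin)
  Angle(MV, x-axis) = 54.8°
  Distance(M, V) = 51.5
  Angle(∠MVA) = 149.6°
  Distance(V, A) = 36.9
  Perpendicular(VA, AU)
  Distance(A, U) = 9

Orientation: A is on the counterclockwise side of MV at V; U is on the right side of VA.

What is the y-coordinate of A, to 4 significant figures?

78.85

M is at the origin; MV runs at 54.8° with length 51.5, so V = 51.5·(cos 54.8°, sin 54.8°) = (29.69, 42.08). ∠MVA = 149.6°, so VA runs at 54.8° + (180° − 149.6°) = 85.20° from the x-axis; with |VA| = 36.9, A = V + 36.9·(cos 85.20°, sin 85.20°) = (32.77, 78.85). So A.y = 78.85.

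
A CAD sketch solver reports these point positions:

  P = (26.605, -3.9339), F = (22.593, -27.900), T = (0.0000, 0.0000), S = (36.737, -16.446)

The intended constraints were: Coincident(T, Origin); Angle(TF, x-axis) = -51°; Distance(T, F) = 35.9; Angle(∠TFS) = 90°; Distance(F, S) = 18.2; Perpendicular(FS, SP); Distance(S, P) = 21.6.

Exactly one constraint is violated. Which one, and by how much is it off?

Distance(S, P) = 21.6 — off by 5.50.

T = (0.00, 0.00) ✓; TF at -51.00° ✓; |TF| = 35.90 ✓; ∠TFS = 90.00° ✓; |FS| = 18.20 ✓; ∠(FS, SP) = 90.00° ✓; |SP| = 16.10 ✗.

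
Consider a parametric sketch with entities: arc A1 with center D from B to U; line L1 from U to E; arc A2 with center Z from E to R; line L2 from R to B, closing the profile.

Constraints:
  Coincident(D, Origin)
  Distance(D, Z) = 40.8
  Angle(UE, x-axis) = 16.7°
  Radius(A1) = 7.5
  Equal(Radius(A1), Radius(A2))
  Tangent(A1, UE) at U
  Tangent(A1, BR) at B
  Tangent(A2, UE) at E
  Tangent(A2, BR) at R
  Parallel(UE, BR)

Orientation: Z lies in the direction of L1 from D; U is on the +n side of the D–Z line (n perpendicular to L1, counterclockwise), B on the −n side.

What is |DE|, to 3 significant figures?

41.5

The slot axis is L1's direction at 16.7°, so u = (cos 16.7°, sin 16.7°) = (0.958, 0.287) and n = (−sin 16.7°, cos 16.7°) = (-0.287, 0.958). D is at the origin and Z lies 40.8 along u from D, so Z = 40.8·u = (39.1, 11.7). Tangency of A1 to both parallel lines with radius 7.5 puts U and B at D ± 7.5·n: U = (-2.16, 7.18), B = (2.16, -7.18). Equal radii place E and R the same way about Z: E = Z + 7.5·n = (36.9, 18.9), R = Z − 7.5·n = (41.2, 4.54). Then |DE| = |E − D| = 41.5.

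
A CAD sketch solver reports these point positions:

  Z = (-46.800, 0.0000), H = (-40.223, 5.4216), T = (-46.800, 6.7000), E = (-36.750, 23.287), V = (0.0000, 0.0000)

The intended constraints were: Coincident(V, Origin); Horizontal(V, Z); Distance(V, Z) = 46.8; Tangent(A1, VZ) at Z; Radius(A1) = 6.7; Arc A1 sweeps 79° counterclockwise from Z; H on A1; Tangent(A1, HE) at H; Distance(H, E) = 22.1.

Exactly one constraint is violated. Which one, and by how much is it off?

Distance(H, E) = 22.1 — off by 3.90.

V = (0.00, 0.00) ✓; V.y = 0.00, Z.y = 0.00 ✓; |VZ| = 46.80 ✓; ∠(TZ, ZV) = 90.00° ✓; |TZ| = 6.700 ✓; bearing(T→H) − bearing(T→Z) = 79.00° ✓; |TH| = 6.700 ✓; ∠(TH, HE) = 90.00° ✓; |HE| = 18.20 ✗.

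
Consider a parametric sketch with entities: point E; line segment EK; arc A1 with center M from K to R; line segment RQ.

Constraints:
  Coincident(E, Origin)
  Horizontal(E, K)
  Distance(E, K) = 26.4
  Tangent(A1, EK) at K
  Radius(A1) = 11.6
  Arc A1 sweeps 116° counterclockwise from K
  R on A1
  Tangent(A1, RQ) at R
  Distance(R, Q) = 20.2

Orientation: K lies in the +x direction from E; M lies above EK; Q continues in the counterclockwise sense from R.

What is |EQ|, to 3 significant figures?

44.7

E is at the origin; EK is horizontal with |EK| = 26.4 and K on the +x side, so K = (26.4, 0.00). Since A1 is tangent to EK there, MK ⟂ EK, so M = K + (0, 11.6) = (26.4, 11.6). On A1, K sits at bearing -90° from M; a 116° counterclockwise sweep puts R at bearing 26°, so R = M + 11.6·(cos 26°, sin 26°) = (36.8, 16.7). The tangent condition forces MR to be normal to RQ, so RQ runs along (−sin 26°, cos 26°); with |RQ| = 20.2, Q = (28.0, 34.8). Then |EQ| = |Q − E| = 44.7.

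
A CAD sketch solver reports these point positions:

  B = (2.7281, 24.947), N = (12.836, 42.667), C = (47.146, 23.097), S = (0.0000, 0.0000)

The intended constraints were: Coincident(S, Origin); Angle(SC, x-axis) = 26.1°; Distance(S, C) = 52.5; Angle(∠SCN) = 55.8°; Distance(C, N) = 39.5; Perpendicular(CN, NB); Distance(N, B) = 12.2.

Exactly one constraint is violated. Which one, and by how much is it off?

Distance(N, B) = 12.2 — off by 8.20.

S = (0.00, 0.00) ✓; SC at 26.10° ✓; |SC| = 52.50 ✓; ∠SCN = 55.80° ✓; |CN| = 39.50 ✓; ∠(CN, NB) = 90.00° ✓; |NB| = 20.40 ✗.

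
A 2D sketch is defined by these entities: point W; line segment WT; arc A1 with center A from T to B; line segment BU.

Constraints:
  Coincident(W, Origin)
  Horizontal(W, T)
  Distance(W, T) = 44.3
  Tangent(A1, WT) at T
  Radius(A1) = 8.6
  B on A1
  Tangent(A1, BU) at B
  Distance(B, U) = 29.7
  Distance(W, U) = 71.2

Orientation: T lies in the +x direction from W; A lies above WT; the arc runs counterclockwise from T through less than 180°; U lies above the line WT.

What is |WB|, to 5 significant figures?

52.622

Checks: |AB| = 8.600 ✓; ∠(AB, BU) = 90.00° ✓; |BU| = 29.70 ✓; |WU| = 71.20 ✓.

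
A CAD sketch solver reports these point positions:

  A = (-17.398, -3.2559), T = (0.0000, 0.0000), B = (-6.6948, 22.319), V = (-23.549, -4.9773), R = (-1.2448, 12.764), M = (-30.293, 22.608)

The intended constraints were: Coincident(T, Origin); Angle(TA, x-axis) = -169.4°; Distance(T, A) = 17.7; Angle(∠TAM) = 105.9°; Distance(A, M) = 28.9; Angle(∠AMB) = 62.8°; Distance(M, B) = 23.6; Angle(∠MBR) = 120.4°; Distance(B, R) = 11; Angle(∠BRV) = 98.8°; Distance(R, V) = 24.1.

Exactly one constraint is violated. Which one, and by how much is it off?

Distance(R, V) = 24.1 — off by 4.40.

T = (0.00, 0.00) ✓; TA at -169.4° ✓; |TA| = 17.70 ✓; ∠TAM = 105.9° ✓; |AM| = 28.90 ✓; ∠AMB = 62.80° ✓; |MB| = 23.60 ✓; ∠MBR = 120.4° ✓; |BR| = 11.00 ✓; ∠BRV = 98.80° ✓; |RV| = 28.50 ✗.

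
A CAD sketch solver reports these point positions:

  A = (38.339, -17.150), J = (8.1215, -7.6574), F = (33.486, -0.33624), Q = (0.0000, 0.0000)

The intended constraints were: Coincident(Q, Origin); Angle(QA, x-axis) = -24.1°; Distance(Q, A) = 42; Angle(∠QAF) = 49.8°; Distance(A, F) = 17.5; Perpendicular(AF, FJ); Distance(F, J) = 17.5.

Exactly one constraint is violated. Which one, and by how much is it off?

Distance(F, J) = 17.5 — off by 8.90.

Q = (0.00, 0.00) ✓; QA at -24.10° ✓; |QA| = 42.00 ✓; ∠QAF = 49.80° ✓; |AF| = 17.50 ✓; ∠(AF, FJ) = 90.00° ✓; |FJ| = 26.40 ✗.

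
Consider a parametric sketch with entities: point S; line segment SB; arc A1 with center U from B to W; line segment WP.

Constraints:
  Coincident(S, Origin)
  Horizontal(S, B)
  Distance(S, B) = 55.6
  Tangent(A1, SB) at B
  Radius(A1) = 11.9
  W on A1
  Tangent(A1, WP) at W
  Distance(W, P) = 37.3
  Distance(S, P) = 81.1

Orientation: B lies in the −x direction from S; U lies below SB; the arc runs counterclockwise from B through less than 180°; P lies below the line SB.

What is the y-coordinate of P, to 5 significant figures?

-50.207

Checks: |UW| = 11.90 ✓; ∠(UW, WP) = 90.00° ✓; |WP| = 37.30 ✓; |SP| = 81.10 ✓.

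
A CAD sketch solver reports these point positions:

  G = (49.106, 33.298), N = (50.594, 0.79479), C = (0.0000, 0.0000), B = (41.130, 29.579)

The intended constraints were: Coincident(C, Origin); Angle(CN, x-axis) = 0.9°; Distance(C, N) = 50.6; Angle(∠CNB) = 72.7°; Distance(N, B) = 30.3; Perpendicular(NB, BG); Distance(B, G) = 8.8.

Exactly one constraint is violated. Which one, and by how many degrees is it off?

Perpendicular(NB, BG) — off by 6.80°.

C = (0.00, 0.00) ✓; CN at 0.9000° ✓; |CN| = 50.60 ✓; ∠CNB = 72.70° ✓; |NB| = 30.30 ✓; ∠(NB, BG) = 83.20° ✗; |BG| = 8.800 ✓.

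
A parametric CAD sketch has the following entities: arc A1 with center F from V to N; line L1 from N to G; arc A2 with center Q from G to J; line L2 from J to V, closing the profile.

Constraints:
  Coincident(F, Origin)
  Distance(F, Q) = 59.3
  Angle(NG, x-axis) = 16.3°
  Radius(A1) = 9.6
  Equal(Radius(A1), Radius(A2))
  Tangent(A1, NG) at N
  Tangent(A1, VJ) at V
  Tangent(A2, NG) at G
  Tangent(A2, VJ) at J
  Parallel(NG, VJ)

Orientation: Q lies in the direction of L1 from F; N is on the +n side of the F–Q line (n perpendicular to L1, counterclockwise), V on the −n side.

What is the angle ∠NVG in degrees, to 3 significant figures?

72.1°

The slot axis is L1's direction at 16.3°, so u = (cos 16.3°, sin 16.3°) = (0.960, 0.281) and n = (−sin 16.3°, cos 16.3°) = (-0.281, 0.960). F is at the origin and Q lies 59.3 along u from F, so Q = 59.3·u = (56.9, 16.6). Tangency of A1 to both parallel lines with radius 9.6 puts N and V at F ± 9.6·n: N = (-2.69, 9.21), V = (2.69, -9.21). Equal radii place G and J the same way about Q: G = Q + 9.6·n = (54.2, 25.9), J = Q − 9.6·n = (59.6, 7.43). Then cos ∠NVG = VN·VG / (|VN||VG|), giving 72.1°.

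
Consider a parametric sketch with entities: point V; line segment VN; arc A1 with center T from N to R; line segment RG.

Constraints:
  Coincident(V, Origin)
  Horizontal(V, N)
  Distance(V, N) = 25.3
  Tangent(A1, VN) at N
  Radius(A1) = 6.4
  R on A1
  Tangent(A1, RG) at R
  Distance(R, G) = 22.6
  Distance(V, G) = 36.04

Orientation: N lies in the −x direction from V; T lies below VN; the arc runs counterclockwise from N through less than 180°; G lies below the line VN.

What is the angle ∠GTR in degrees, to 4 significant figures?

74.19°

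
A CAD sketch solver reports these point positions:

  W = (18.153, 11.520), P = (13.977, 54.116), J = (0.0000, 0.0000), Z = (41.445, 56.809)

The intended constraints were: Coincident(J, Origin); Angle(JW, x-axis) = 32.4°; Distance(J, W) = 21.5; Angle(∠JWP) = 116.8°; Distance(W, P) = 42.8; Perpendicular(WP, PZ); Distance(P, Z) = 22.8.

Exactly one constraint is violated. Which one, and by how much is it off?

Distance(P, Z) = 22.8 — off by 4.80.

J = (0.00, 0.00) ✓; JW at 32.40° ✓; |JW| = 21.50 ✓; ∠JWP = 116.8° ✓; |WP| = 42.80 ✓; ∠(WP, PZ) = 90.00° ✓; |PZ| = 27.60 ✗.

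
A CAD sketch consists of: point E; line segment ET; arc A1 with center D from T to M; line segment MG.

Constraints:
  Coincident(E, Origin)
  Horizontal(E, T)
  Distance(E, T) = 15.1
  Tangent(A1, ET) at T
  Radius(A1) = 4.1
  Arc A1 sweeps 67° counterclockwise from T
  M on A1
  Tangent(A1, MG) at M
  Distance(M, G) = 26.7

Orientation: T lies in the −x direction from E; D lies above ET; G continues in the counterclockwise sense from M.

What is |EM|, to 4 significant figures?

11.60

Tangency of A1 to ET means the radius DT is perpendicular to ET, so D = T + (0, 4.1) = (-15.10, 4.100). On A1, T sits at bearing -90° from D; a 67° counterclockwise sweep puts M at bearing -23°, so M = D + 4.1·(cos -23°, sin -23°) = (-11.33, 2.498). Then |EM| = |M − E| = 11.60.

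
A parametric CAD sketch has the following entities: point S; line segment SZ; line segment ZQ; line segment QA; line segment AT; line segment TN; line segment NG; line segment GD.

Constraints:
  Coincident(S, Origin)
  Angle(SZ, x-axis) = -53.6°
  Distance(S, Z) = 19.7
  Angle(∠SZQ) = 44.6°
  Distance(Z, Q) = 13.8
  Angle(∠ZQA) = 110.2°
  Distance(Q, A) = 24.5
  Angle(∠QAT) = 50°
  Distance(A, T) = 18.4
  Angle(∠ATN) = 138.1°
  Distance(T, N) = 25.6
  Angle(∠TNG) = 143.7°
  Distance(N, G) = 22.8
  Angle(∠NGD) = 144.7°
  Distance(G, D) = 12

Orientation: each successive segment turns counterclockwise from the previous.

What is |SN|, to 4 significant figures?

28.89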